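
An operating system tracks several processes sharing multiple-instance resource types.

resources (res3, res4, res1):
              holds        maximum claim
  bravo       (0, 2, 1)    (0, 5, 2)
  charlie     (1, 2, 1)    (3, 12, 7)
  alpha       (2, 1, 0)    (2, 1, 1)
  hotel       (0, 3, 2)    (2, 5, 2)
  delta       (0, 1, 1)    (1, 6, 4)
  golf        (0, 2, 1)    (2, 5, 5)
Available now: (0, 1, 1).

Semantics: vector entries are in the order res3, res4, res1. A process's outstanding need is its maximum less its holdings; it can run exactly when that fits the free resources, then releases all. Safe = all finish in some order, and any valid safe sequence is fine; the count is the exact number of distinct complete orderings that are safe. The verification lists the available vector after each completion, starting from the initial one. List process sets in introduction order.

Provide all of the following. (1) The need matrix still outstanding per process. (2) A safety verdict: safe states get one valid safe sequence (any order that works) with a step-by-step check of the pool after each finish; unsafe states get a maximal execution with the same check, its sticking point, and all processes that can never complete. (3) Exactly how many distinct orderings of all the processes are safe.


(1) Need matrix, components ordered res3, res4, res1:
  bravo: (0, 3, 1)
  charlie: (2, 10, 6)
  alpha: (0, 0, 1)
  hotel: (2, 2, 0)
  delta: (1, 5, 3)
  golf: (2, 3, 4)
(2) The state is SAFE; one workable sequence: alpha, hotel, bravo, golf, delta, charlie.
Key observation: reading the order forward, alpha is the first process whose need (0, 0, 1) meets the free pool (0, 1, 1) exactly on a resource it requests.
Verifying each step:
  pool = (0, 1, 1)
  run alpha (needs (0, 0, 1), free (0, 1, 1)); after release of (2, 1, 0) the pool is (2, 2, 1)
  run hotel (needs (2, 2, 0), free (2, 2, 1)); after release of (0, 3, 2) the pool is (2, 5, 3)
  run bravo (needs (0, 3, 1), free (2, 5, 3)); after release of (0, 2, 1) the pool is (2, 7, 4)
  run golf (needs (2, 3, 4), free (2, 7, 4)); after release of (0, 2, 1) the pool is (2, 9, 5)
  run delta (needs (1, 5, 3), free (2, 9, 5)); after release of (0, 1, 1) the pool is (2, 10, 6)
  run charlie (needs (2, 10, 6), free (2, 10, 6)); after release of (1, 2, 1) the pool is (3, 12, 7)
(3) The exact count: 4 of the possible complete orderings are safe sequences.


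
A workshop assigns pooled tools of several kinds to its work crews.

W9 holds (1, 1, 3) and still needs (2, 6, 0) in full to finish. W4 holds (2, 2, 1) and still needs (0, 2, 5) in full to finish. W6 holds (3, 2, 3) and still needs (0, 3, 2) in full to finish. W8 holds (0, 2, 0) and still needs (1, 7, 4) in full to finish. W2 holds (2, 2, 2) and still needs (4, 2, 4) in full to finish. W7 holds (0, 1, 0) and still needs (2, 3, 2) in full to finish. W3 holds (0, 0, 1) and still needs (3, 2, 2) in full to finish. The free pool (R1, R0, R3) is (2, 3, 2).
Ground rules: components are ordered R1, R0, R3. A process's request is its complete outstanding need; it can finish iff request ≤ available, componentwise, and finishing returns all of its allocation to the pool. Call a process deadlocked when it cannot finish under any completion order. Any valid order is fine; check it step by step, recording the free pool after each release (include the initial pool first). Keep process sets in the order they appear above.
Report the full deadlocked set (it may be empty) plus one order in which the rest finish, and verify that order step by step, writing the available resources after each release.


Nothing here is deadlocked.
Key observation: starting with W7, each completion frees enough for the next — no one is permanently blocked.
The rest can finish in the order W7, W6, W4, W8, W2, W9, W3. Verifying each step:
  pool = (2, 3, 2)
  W7: need (2, 3, 2) fits (2, 3, 2); releases (0, 1, 0), pool now (2, 4, 2)
  W6: need (0, 3, 2) fits (2, 4, 2); releases (3, 2, 3), pool now (5, 6, 5)
  W4: need (0, 2, 5) fits (5, 6, 5); releases (2, 2, 1), pool now (7, 8, 6)
  W8: need (1, 7, 4) fits (7, 8, 6); releases (0, 2, 0), pool now (7, 10, 6)
  W2: need (4, 2, 4) fits (7, 10, 6); releases (2, 2, 2), pool now (9, 12, 8)
  W9: need (2, 6, 0) fits (9, 12, 8); releases (1, 1, 3), pool now (10, 13, 11)
  W3: need (3, 2, 2) fits (10, 13, 11); releases (0, 0, 1), pool now (10, 13, 12)


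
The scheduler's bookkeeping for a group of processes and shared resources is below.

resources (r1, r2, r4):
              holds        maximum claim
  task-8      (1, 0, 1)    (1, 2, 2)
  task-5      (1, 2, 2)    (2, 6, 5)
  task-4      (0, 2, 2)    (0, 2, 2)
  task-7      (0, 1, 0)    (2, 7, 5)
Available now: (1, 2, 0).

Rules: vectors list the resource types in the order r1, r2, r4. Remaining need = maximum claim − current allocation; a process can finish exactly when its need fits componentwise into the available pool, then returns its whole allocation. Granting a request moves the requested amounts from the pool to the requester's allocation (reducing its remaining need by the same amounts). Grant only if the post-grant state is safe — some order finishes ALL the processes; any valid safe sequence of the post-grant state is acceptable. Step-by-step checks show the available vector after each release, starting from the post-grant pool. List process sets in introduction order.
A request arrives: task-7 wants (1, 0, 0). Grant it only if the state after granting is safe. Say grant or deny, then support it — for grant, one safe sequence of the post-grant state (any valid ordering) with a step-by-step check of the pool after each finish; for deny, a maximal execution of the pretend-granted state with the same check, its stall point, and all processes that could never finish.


GRANT: granting preserves safety; a valid post-grant sequence is task-4, task-8, task-5, task-7.
Key observation: even at the reduced pool (0, 2, 0), task-4 fits immediately, so safety survives the grant.
Check on the post-grant state, step by step:
  pool = (0, 2, 0)
  run task-4 (needs (0, 0, 0), free (0, 2, 0)); after release of (0, 2, 2) the pool is (0, 4, 2)
  run task-8 (needs (0, 2, 1), free (0, 4, 2)); after release of (1, 0, 1) the pool is (1, 4, 3)
  run task-5 (needs (1, 4, 3), free (1, 4, 3)); after release of (1, 2, 2) the pool is (2, 6, 5)
  run task-7 (needs (1, 6, 5), free (2, 6, 5)); after release of (1, 1, 0) the pool is (3, 7, 5)


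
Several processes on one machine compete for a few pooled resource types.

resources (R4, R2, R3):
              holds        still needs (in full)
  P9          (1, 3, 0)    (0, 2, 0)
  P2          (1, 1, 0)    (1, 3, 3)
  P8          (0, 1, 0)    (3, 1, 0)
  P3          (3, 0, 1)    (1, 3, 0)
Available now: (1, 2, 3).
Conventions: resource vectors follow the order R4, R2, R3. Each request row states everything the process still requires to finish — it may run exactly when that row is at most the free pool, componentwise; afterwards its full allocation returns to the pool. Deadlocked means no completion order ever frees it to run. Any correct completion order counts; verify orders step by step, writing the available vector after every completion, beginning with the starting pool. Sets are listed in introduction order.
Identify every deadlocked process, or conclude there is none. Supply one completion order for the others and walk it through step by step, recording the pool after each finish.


No process is deadlocked.
Key observation: P9 fits the free pool immediately, and its release cascades until everyone finishes.
The rest can finish in the order P9, P3, P8, P2. Verifying each step:
  pool = (1, 2, 3)
  P9: need (0, 2, 0) fits (1, 2, 3); releases (1, 3, 0), pool now (2, 5, 3)
  P3: need (1, 3, 0) fits (2, 5, 3); releases (3, 0, 1), pool now (5, 5, 4)
  P8: need (3, 1, 0) fits (5, 5, 4); releases (0, 1, 0), pool now (5, 6, 4)
  P2: need (1, 3, 3) fits (5, 6, 4); releases (1, 1, 0), pool now (6, 7, 4)


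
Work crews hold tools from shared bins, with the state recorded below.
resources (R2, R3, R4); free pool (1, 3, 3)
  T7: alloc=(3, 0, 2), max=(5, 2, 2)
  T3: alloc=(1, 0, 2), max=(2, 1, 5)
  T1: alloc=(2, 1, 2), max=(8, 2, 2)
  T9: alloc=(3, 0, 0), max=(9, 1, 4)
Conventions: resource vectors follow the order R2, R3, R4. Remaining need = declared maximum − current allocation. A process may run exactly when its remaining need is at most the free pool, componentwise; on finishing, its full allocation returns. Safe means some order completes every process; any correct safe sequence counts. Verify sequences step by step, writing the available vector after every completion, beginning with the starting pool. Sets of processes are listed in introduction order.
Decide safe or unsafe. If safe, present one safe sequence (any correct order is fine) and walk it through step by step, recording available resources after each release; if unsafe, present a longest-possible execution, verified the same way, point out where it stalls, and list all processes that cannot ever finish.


The state is UNSAFE.
Key observation: after T3, T7 complete, (5, 3, 7) is the best the pool ever gets, yet each leftover process wants more R2.
A maximal execution: T3, T7 — then nothing else fits. Check, step by step:
  pool = (1, 3, 3)
  T3: need (1, 1, 3) fits (1, 3, 3); releases (1, 0, 2), pool now (2, 3, 5)
  T7: need (2, 2, 0) fits (2, 3, 5); releases (3, 0, 2), pool now (5, 3, 7)
  T1 cannot run: need (6, 1, 0) vs free (5, 3, 7) (insufficient R2)
  T9 cannot run: need (6, 1, 4) vs free (5, 3, 7) (insufficient R2)
Permanently blocked: T1 and T9.


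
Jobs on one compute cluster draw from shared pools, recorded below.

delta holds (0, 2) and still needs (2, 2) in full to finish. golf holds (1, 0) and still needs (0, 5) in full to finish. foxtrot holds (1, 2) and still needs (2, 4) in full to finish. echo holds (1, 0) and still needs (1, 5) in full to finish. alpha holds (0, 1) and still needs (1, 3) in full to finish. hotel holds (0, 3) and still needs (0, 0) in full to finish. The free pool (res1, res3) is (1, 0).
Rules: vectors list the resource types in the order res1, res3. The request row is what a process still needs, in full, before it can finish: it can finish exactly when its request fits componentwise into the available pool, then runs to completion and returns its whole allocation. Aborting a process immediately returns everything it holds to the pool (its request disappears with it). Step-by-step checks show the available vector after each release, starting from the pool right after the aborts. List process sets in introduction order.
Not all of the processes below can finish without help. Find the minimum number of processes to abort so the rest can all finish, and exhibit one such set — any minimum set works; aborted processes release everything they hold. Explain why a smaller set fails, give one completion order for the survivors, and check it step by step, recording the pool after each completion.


The answer: abort echo.
Key observation: the returned (1, 0) from echo is what brings delta — unrunnable before, under any order — into play at step 2.
Minimality: the empty abort set fails — the state is deadlocked as it stands.
One survivor order: hotel, delta, alpha, foxtrot, golf. Verifying each step (post-abort pool first):
  pool = (2, 0)
  hotel: need (0, 0) fits (2, 0); releases (0, 3), pool now (2, 3)
  delta: need (2, 2) fits (2, 3); releases (0, 2), pool now (2, 5)
  alpha: need (1, 3) fits (2, 5); releases (0, 1), pool now (2, 6)
  foxtrot: need (2, 4) fits (2, 6); releases (1, 2), pool now (3, 8)
  golf: need (0, 5) fits (3, 8); releases (1, 0), pool now (4, 8)


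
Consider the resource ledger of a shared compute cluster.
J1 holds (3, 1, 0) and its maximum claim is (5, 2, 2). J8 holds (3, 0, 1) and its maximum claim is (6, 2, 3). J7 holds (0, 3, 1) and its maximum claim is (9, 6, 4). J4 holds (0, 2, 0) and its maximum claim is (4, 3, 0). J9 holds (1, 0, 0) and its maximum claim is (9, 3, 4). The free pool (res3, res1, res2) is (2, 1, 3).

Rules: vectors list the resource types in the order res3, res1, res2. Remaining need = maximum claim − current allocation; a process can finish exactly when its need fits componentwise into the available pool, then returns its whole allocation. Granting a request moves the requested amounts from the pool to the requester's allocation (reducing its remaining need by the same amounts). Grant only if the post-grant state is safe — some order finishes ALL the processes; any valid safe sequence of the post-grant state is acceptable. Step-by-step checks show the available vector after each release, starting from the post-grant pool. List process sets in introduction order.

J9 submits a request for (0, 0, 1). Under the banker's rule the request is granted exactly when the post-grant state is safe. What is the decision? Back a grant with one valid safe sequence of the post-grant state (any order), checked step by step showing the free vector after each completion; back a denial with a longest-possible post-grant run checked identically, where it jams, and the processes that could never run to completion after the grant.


GRANT: granting preserves safety; a valid post-grant sequence is J1, J8, J4, J9, J7.
Key observation: the grant leaves (2, 1, 2) free — enough for J1, whose release restarts the cascade.
Check on the post-grant state, step by step:
  pool = (2, 1, 2)
  run J1 (needs (2, 1, 2), free (2, 1, 2)); after release of (3, 1, 0) the pool is (5, 2, 2)
  run J8 (needs (3, 2, 2), free (5, 2, 2)); after release of (3, 0, 1) the pool is (8, 2, 3)
  run J4 (needs (4, 1, 0), free (8, 2, 3)); after release of (0, 2, 0) the pool is (8, 4, 3)
  run J9 (needs (8, 3, 3), free (8, 4, 3)); after release of (1, 0, 1) the pool is (9, 4, 4)
  run J7 (needs (9, 3, 3), free (9, 4, 4)); after release of (0, 3, 1) the pool is (9, 7, 5)


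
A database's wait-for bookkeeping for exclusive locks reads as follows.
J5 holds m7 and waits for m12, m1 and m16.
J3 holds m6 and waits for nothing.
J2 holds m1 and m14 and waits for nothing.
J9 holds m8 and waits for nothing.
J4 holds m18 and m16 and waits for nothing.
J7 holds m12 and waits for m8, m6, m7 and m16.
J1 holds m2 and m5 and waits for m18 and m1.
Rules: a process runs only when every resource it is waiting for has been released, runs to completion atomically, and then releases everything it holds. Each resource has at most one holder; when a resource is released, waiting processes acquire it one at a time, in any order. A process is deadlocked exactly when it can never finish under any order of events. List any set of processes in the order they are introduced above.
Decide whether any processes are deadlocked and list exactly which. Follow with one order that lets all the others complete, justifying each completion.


Deadlocked: J5 and J7.
Key observation: J5 -> J7 -> J5 is a circular wait — nothing in it can go first; no other process is dragged down with it.
The rest can finish in the order J2, J3, J4, J1, J9.
Step-by-step check:
  run J2 (it waits on nothing); releases m1 and m14
  run J3 (it waits on nothing); releases m6
  run J4 (it waits on nothing); releases m18 and m16
  run J1 (all its waits — m18 and m1 — are resolved); releases m2 and m5
  run J9 (it waits on nothing); releases m8


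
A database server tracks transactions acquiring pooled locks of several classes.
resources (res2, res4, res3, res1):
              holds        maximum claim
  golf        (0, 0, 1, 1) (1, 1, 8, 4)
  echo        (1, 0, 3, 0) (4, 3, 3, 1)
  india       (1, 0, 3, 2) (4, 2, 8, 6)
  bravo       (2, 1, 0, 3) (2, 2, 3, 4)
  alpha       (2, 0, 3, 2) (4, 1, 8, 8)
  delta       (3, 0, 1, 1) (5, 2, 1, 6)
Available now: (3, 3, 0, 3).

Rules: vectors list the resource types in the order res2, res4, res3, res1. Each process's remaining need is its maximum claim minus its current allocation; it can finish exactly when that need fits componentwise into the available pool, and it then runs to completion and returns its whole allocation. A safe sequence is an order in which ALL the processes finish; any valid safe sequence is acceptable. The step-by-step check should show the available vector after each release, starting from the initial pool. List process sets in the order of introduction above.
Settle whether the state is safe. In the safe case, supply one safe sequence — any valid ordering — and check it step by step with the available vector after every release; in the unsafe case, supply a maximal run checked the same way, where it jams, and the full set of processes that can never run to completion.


UNSAFE.
Key observation: res3 is the bottleneck — with echo, bravo, delta done the pool holds (9, 4, 4, 7), short of every remaining need.
The run echo, bravo, delta cannot be extended any further. Verifying each step:
  pool = (3, 3, 0, 3)
  run echo (needs (3, 3, 0, 1), free (3, 3, 0, 3)); after release of (1, 0, 3, 0) the pool is (4, 3, 3, 3)
  run bravo (needs (0, 1, 3, 1), free (4, 3, 3, 3)); after release of (2, 1, 0, 3) the pool is (6, 4, 3, 6)
  run delta (needs (2, 2, 0, 5), free (6, 4, 3, 6)); after release of (3, 0, 1, 1) the pool is (9, 4, 4, 7)
  golf still needs (1, 1, 7, 3) but only (9, 4, 4, 7) is free — short on res3
  india still needs (3, 2, 5, 4) but only (9, 4, 4, 7) is free — short on res3
  alpha still needs (2, 1, 5, 6) but only (9, 4, 4, 7) is free — short on res3
Processes that can never finish: golf, india and alpha.


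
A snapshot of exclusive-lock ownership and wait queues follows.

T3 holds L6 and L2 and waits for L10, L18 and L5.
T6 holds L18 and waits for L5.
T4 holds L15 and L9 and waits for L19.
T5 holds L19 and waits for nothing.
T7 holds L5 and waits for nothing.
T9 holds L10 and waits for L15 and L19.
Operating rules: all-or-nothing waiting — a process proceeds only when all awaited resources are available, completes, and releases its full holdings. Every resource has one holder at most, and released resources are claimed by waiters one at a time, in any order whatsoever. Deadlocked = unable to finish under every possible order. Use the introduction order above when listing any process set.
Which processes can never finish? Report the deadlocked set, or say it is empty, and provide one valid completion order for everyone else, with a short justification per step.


No process is deadlocked.
Key observation: the wait graph is acyclic; completion cascades from the unblocked processes through everyone else.
A valid finishing order for the others: T5, T4, T7, T6, T9, T3.
Check, step by step:
  T5: no waits; runs immediately, freeing L19
  run T4 (all its waits — L19 — are resolved); releases L15 and L9
  T7: no waits; runs immediately, freeing L5
  run T6 (all its waits — L5 — are resolved); releases L18
  run T9 (all its waits — L15 and L19 — are resolved); releases L10
  run T3 (all its waits — L10, L18 and L5 — are resolved); releases L6 and L2


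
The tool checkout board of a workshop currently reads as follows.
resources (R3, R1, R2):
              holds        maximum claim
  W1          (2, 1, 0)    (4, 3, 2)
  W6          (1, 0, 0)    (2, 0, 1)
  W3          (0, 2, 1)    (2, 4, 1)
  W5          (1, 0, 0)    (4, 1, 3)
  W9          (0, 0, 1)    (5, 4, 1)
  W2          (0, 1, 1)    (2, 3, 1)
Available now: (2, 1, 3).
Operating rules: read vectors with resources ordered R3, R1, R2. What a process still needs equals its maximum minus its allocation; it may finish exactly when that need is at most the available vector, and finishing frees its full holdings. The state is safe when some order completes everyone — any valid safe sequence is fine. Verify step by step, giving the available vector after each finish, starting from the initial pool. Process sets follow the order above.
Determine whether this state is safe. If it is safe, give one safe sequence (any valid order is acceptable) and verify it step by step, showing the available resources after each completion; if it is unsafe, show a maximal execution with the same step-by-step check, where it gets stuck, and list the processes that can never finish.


The state is UNSAFE.
Key observation: the wall is R1: completing W6, W5 brings the pool only to (4, 1, 3), and all the rest need more.
A maximal execution: W6, W5 — then nothing else fits. Verifying each step:
  pool = (2, 1, 3)
  W6 needs (1, 0, 1) <= (2, 1, 3) -> finishes; pool += (1, 0, 0) = (3, 1, 3)
  W5 needs (3, 1, 3) <= (3, 1, 3) -> finishes; pool += (1, 0, 0) = (4, 1, 3)
  W1 cannot run: need (2, 2, 2) vs free (4, 1, 3) (insufficient R1)
  W3 cannot run: need (2, 2, 0) vs free (4, 1, 3) (insufficient R1)
  W9 cannot run: need (5, 4, 0) vs free (4, 1, 3) (insufficient R3 and R1)
  W2 cannot run: need (2, 2, 0) vs free (4, 1, 3) (insufficient R1)
Processes that can never finish: W1, W3, W9 and W2.


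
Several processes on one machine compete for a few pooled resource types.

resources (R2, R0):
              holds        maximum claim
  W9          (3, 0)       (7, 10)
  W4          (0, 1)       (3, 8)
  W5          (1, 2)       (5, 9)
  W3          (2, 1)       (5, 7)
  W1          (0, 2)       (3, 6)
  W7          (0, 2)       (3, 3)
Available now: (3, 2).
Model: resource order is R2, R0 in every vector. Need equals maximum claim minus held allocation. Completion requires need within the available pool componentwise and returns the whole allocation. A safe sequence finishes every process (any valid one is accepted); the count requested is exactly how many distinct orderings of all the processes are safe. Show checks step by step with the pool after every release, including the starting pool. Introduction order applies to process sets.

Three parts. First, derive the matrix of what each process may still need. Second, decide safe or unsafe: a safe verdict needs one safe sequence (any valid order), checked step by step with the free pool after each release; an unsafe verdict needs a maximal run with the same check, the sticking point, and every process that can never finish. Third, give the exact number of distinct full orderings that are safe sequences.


(1) Remaining need (order R2, R0):
  W9: (4, 10)
  W4: (3, 7)
  W5: (4, 7)
  W3: (3, 6)
  W1: (3, 4)
  W7: (3, 1)
(2) The state is SAFE; one workable sequence: W7, W1, W3, W5, W4, W9.
Key observation: reading the order forward, W7 is the first process whose need (3, 1) meets the free pool (3, 2) exactly on a resource it requests.
Verifying each step:
  pool = (3, 2)
  run W7 (needs (3, 1), free (3, 2)); after release of (0, 2) the pool is (3, 4)
  run W1 (needs (3, 4), free (3, 4)); after release of (0, 2) the pool is (3, 6)
  run W3 (needs (3, 6), free (3, 6)); after release of (2, 1) the pool is (5, 7)
  run W5 (needs (4, 7), free (5, 7)); after release of (1, 2) the pool is (6, 9)
  run W4 (needs (3, 7), free (6, 9)); after release of (0, 1) the pool is (6, 10)
  run W9 (needs (4, 10), free (6, 10)); after release of (3, 0) the pool is (9, 10)
(3) Exactly 2 of the possible complete orderings are safe sequences.


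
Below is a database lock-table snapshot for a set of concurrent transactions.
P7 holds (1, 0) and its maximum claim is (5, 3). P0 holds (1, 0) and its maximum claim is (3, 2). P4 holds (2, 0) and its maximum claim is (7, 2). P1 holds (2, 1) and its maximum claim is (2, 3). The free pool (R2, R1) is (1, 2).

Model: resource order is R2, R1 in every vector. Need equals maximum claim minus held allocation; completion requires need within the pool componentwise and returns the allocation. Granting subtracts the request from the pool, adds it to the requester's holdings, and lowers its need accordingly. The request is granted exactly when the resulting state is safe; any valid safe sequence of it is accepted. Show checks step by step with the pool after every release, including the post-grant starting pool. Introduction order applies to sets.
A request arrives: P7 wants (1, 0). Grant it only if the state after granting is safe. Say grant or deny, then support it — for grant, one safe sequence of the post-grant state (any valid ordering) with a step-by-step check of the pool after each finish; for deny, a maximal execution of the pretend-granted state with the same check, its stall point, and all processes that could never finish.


GRANT — the state after the grant stays safe, e.g. via P1, P0, P7, P4.
Key observation: granting shrinks the pool to (0, 2), yet P1 still fits and the chain goes through.
Verifying the post-grant state step by step:
  pool = (0, 2)
  run P1 (needs (0, 2), free (0, 2)); after release of (2, 1) the pool is (2, 3)
  run P0 (needs (2, 2), free (2, 3)); after release of (1, 0) the pool is (3, 3)
  run P7 (needs (3, 3), free (3, 3)); after release of (2, 0) the pool is (5, 3)
  run P4 (needs (5, 2), free (5, 3)); after release of (2, 0) the pool is (7, 3)


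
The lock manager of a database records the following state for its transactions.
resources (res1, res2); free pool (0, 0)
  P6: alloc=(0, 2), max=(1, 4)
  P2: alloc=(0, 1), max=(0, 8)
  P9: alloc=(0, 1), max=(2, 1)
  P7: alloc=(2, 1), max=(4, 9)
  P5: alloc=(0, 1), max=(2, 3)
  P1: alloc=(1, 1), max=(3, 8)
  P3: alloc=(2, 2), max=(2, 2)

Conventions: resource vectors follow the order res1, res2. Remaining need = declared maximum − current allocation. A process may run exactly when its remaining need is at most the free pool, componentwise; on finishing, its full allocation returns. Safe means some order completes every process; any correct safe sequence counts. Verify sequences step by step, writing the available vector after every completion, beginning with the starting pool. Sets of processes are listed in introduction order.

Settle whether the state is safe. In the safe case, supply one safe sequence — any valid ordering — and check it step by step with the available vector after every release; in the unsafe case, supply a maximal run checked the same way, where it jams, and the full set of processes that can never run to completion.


The state is UNSAFE.
Key observation: no order helps: past P3, P9, P5, P6, the free pool tops out at (2, 6), below what each blocked process needs in res2.
A maximal execution: P3, P9, P5, P6 — then nothing else fits. Walking it through:
  pool = (0, 0)
  P3: need (0, 0) fits (0, 0); releases (2, 2), pool now (2, 2)
  P9: need (2, 0) fits (2, 2); releases (0, 1), pool now (2, 3)
  P5: need (2, 2) fits (2, 3); releases (0, 1), pool now (2, 4)
  P6: need (1, 2) fits (2, 4); releases (0, 2), pool now (2, 6)
  P2 cannot run: need (0, 7) vs free (2, 6) (insufficient res2)
  P7 cannot run: need (2, 8) vs free (2, 6) (insufficient res2)
  P1 cannot run: need (2, 7) vs free (2, 6) (insufficient res2)
Never able to finish: P2, P7 and P1.


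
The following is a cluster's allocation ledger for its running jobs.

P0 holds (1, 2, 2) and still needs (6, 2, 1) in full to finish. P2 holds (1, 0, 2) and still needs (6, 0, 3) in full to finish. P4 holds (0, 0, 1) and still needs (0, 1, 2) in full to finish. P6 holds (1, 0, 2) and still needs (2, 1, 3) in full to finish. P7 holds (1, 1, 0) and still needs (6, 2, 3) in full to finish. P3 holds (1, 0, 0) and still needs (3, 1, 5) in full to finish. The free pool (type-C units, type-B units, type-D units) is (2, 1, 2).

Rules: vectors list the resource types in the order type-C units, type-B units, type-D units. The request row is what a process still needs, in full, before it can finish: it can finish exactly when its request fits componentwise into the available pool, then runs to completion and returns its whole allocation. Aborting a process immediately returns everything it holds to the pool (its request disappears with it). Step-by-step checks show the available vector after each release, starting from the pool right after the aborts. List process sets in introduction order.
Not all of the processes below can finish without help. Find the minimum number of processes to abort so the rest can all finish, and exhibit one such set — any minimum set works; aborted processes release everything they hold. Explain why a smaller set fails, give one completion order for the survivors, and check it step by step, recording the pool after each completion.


Minimum abort set: P2 and P7.
Key observation: before aborting P2 and P7, P0 was permanently blocked — no order could ever run it; afterwards it completes at step 4.
Why nothing smaller works — every single abort fails: P0 alone leaves P2 blocked (short on type-C units); P2 alone leaves P0 blocked (short on type-C units and type-B units); P4 alone leaves P0 blocked (short on type-C units and type-B units); P6 alone leaves P0 blocked (short on type-C units and type-B units); P7 alone leaves P0 blocked (short on type-C units); P3 alone leaves P0 blocked (short on type-C units and type-B units).
The survivors complete as P4, P3, P6, P0. Verifying each step (starting from the post-abort pool):
  pool = (4, 2, 4)
  run P4 (needs (0, 1, 2), free (4, 2, 4)); after release of (0, 0, 1) the pool is (4, 2, 5)
  run P3 (needs (3, 1, 5), free (4, 2, 5)); after release of (1, 0, 0) the pool is (5, 2, 5)
  run P6 (needs (2, 1, 3), free (5, 2, 5)); after release of (1, 0, 2) the pool is (6, 2, 7)
  run P0 (needs (6, 2, 1), free (6, 2, 7)); after release of (1, 2, 2) the pool is (7, 4, 9)


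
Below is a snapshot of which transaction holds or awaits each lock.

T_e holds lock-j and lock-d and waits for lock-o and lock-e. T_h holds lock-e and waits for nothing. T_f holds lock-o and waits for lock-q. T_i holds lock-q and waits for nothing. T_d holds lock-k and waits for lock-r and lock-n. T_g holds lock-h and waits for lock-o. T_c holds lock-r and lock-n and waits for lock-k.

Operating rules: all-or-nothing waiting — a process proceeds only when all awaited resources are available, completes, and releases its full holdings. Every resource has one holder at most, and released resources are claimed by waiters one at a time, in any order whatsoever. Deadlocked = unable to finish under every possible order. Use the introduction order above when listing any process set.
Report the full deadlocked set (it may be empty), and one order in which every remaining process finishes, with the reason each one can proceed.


Deadlocked: T_d and T_c.
Key observation: the loop T_d -> T_c -> T_d blocks itself forever; no other process is dragged down with it.
A valid finishing order for the others: T_i, T_h, T_f, T_e, T_g.
Check, step by step:
  run T_i (it waits on nothing); releases lock-q
  run T_h (it waits on nothing); releases lock-e
  T_f waits on lock-q — all released -> runs and releases lock-o
  T_e waits on lock-o and lock-e — all released -> runs and releases lock-j and lock-d
  T_g waits on lock-o — all released -> runs and releases lock-h


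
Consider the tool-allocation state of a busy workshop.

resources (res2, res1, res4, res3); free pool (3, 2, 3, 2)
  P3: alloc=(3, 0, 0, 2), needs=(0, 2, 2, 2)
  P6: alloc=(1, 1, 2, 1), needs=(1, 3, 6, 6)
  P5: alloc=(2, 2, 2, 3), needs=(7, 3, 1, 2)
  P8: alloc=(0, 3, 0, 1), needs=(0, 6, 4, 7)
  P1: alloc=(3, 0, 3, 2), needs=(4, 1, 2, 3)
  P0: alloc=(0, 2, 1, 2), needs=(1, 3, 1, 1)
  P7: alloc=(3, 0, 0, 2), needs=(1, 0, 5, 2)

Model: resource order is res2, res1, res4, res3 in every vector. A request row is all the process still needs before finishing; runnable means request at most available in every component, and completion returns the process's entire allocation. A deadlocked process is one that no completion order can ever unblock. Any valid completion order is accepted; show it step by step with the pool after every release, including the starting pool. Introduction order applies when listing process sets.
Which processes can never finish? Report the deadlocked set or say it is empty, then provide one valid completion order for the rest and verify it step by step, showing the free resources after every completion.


The deadlocked set is P6, P5, P8 and P0.
Key observation: P3, P1, P7 can finish, but then (12, 2, 6, 8) is all there is, and the blocked group's res1 demands exceed it.
The rest can finish in the order P3, P1, P7. Check, step by step:
  pool = (3, 2, 3, 2)
  P3: need (0, 2, 2, 2) fits (3, 2, 3, 2); releases (3, 0, 0, 2), pool now (6, 2, 3, 4)
  P1: need (4, 1, 2, 3) fits (6, 2, 3, 4); releases (3, 0, 3, 2), pool now (9, 2, 6, 6)
  P7: need (1, 0, 5, 2) fits (9, 2, 6, 6); releases (3, 0, 0, 2), pool now (12, 2, 6, 8)
The stuck group stays short no matter what:
  P6 still needs (1, 3, 6, 6) but only (12, 2, 6, 8) is free — short on res1
  P5 still needs (7, 3, 1, 2) but only (12, 2, 6, 8) is free — short on res1
  P8 still needs (0, 6, 4, 7) but only (12, 2, 6, 8) is free — short on res1
  P0 still needs (1, 3, 1, 1) but only (12, 2, 6, 8) is free — short on res1


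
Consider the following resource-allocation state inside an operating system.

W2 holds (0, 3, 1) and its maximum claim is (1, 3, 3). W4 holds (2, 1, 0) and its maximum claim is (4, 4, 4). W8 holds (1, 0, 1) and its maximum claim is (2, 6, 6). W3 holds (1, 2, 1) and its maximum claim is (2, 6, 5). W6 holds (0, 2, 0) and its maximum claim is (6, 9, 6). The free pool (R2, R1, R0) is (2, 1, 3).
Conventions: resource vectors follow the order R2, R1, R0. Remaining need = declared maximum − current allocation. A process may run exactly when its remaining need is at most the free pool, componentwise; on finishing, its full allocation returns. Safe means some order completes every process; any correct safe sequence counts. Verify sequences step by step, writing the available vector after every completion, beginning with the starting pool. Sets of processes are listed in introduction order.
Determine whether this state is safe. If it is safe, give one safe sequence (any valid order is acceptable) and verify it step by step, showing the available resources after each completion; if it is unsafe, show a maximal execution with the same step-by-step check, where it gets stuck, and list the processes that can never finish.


The state is SAFE; one workable sequence: W2, W3, W4, W8, W6.
Key observation: W3 is the earliest step where a requested resource binds exactly: need (1, 4, 4), pool (2, 4, 4) at its turn.
Verifying each step:
  pool = (2, 1, 3)
  W2 needs (1, 0, 2) <= (2, 1, 3) -> finishes; pool += (0, 3, 1) = (2, 4, 4)
  W3 needs (1, 4, 4) <= (2, 4, 4) -> finishes; pool += (1, 2, 1) = (3, 6, 5)
  W4 needs (2, 3, 4) <= (3, 6, 5) -> finishes; pool += (2, 1, 0) = (5, 7, 5)
  W8 needs (1, 6, 5) <= (5, 7, 5) -> finishes; pool += (1, 0, 1) = (6, 7, 6)
  W6 needs (6, 7, 6) <= (6, 7, 6) -> finishes; pool += (0, 2, 0) = (6, 9, 6)


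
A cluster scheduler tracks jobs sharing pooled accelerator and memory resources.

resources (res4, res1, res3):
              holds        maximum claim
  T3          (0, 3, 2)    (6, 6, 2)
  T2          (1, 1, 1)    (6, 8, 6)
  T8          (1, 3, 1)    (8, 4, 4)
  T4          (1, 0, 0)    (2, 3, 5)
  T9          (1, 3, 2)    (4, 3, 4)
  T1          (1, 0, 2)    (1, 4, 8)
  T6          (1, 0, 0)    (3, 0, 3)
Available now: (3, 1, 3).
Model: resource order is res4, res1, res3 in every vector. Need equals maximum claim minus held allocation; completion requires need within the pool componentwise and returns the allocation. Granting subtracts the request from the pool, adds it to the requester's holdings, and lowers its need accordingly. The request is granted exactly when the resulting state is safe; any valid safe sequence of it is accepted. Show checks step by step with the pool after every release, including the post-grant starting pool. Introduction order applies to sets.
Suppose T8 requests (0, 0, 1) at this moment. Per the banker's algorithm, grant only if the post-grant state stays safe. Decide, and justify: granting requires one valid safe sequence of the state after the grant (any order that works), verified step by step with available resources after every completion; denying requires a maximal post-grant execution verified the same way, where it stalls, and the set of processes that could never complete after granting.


DENY — the pretend-granted state is unsafe.
Key observation: after T9, T6 the pool peaks at (5, 4, 4), and each blocked process is short somewhere: T3 on res4; T2 on res1, res3; T8 on res4; T4 on res3; T1 on res3.
Pretend the grant happened; the run T9, T6 goes as far as possible. Verifying each step:
  pool = (3, 1, 2)
  T9 needs (3, 0, 2) <= (3, 1, 2) -> finishes; pool += (1, 3, 2) = (4, 4, 4)
  T6 needs (2, 0, 3) <= (4, 4, 4) -> finishes; pool += (1, 0, 0) = (5, 4, 4)
  blocked: T3 wants (6, 3, 0), pool (5, 4, 4) — not enough res4
  blocked: T2 wants (5, 7, 5), pool (5, 4, 4) — not enough res1 and res3
  blocked: T8 wants (7, 1, 2), pool (5, 4, 4) — not enough res4
  blocked: T4 wants (1, 3, 5), pool (5, 4, 4) — not enough res3
  blocked: T1 wants (0, 4, 6), pool (5, 4, 4) — not enough res3
Had the request been granted, T3, T2, T8, T4 and T1 could never finish.


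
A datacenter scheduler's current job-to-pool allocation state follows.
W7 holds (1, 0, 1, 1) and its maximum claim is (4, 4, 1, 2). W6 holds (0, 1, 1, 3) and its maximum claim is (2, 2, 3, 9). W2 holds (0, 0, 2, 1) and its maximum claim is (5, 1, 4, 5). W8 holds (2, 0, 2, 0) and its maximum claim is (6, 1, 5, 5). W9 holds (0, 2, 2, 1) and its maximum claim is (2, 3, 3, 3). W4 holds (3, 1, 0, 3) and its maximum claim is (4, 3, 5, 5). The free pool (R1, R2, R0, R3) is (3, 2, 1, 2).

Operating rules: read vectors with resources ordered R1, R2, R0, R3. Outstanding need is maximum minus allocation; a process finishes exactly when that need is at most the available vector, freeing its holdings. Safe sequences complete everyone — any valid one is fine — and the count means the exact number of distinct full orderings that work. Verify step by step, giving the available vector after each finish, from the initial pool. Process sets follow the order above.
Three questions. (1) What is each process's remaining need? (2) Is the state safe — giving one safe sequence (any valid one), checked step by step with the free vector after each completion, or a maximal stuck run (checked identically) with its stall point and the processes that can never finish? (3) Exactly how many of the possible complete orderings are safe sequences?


(1) Remaining need (order R1, R2, R0, R3):
  W7: (3, 4, 0, 1)
  W6: (2, 1, 2, 6)
  W2: (5, 1, 2, 4)
  W8: (4, 1, 3, 5)
  W9: (2, 1, 1, 2)
  W4: (1, 2, 5, 2)
(2) The state is UNSAFE.
Key observation: after W9, W7 the pool peaks at (4, 4, 4, 4), and each blocked process is short somewhere: W6 on R3; W2 on R1; W8 on R3; W4 on R0.
A maximal execution: W9, W7 — then nothing else fits. Walking it through:
  pool = (3, 2, 1, 2)
  W9: need (2, 1, 1, 2) fits (3, 2, 1, 2); releases (0, 2, 2, 1), pool now (3, 4, 3, 3)
  W7: need (3, 4, 0, 1) fits (3, 4, 3, 3); releases (1, 0, 1, 1), pool now (4, 4, 4, 4)
  W6 cannot run: need (2, 1, 2, 6) vs free (4, 4, 4, 4) (insufficient R3)
  W2 cannot run: need (5, 1, 2, 4) vs free (4, 4, 4, 4) (insufficient R1)
  W8 cannot run: need (4, 1, 3, 5) vs free (4, 4, 4, 4) (insufficient R3)
  W4 cannot run: need (1, 2, 5, 2) vs free (4, 4, 4, 4) (insufficient R0)
Processes that can never finish: W6, W2, W8 and W4.
(3) Exactly 0 of the possible complete orderings are safe sequences.


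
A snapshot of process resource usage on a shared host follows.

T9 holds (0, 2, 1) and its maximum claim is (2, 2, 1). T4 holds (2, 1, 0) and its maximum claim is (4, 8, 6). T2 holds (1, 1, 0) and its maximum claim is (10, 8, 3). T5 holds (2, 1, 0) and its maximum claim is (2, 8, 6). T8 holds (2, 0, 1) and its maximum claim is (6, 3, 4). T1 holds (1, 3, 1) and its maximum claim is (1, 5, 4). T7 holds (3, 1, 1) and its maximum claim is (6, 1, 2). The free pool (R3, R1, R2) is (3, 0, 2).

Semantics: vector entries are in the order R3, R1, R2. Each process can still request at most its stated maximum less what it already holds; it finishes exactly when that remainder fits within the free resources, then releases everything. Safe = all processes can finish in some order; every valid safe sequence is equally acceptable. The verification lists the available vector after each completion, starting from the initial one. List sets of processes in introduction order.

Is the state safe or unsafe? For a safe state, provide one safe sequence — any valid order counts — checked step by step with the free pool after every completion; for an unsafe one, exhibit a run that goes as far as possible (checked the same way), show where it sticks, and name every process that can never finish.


UNSAFE — no complete ordering exists.
Key observation: R1 is the bottleneck — with T9, T1, T8, T7 done the pool holds (9, 6, 6), short of every remaining need.
The run T9, T1, T8, T7 cannot be extended any further. Walking it through:
  pool = (3, 0, 2)
  run T9 (needs (2, 0, 0), free (3, 0, 2)); after release of (0, 2, 1) the pool is (3, 2, 3)
  run T1 (needs (0, 2, 3), free (3, 2, 3)); after release of (1, 3, 1) the pool is (4, 5, 4)
  run T8 (needs (4, 3, 3), free (4, 5, 4)); after release of (2, 0, 1) the pool is (6, 5, 5)
  run T7 (needs (3, 0, 1), free (6, 5, 5)); after release of (3, 1, 1) the pool is (9, 6, 6)
  blocked: T4 wants (2, 7, 6), pool (9, 6, 6) — not enough R1
  blocked: T2 wants (9, 7, 3), pool (9, 6, 6) — not enough R1
  blocked: T5 wants (0, 7, 6), pool (9, 6, 6) — not enough R1
Processes that can never finish: T4, T2 and T5.
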